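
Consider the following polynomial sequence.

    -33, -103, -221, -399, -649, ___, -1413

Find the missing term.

-983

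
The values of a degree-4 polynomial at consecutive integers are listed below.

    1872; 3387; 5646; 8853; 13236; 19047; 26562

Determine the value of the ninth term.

47928

Δ: 1515  2259  3207  4383  5811  7515
Δ²: 744  948  1176  1428  1704
Δ³: 204  228  252  276
Δ⁴: 24  24  24
Fourth differences constant at 24.
276 + 24 = 300;  1704 + 300 = 2004;  7515 + 2004 = 9519;  26562 + 9519 = 36081
300 + 24 = 324;  2004 + 324 = 2328;  9519 + 2328 = 11847;  36081 + 11847 = 47928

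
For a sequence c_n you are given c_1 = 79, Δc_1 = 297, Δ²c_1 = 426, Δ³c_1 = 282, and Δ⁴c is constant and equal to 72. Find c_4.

2530

Build the table forward from the leading diagonal:
Fourth differences: 72  72  72  72
Third differences: 282  354  426  498
Second differences: 426  708  1062  1488
First differences: 297  723  1431  2493
c: 79  376  1099  2530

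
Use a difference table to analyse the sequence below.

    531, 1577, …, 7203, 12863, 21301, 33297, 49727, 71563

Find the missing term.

Using the last 6 terms:
Δ: 5660, 8438, 11996, 16430, 21836
Δ²: 2778, 3558, 4434, 5406
Δ³: 780, 876, 972
Δ⁴: 96, 96
Constant fourth difference = 96.
Extend backward: 780 − 96 = 684;  2778 − 684 = 2094;  5660 − 2094 = 3566;  7203 − 3566 = 3637

3637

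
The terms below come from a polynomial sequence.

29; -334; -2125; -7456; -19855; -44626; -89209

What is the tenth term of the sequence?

-363, -1791, -5331, -12399, -24771, -44583
-1428, -3540, -7068, -12372, -19812
-2112, -3528, -5304, -7440
-1416, -1776, -2136
-360, -360
Fifth differences constant at -360.
-2136 − 360 = -2496;  -7440 − 2496 = -9936;  -19812 − 9936 = -29748;  -44583 − 29748 = -74331;  -89209 − 74331 = -163540
-2496 − 360 = -2856;  -9936 − 2856 = -12792;  -29748 − 12792 = -42540;  -74331 − 42540 = -116871;  -163540 − 116871 = -280411
-2856 − 360 = -3216;  -12792 − 3216 = -16008;  -42540 − 16008 = -58548;  -116871 − 58548 = -175419;  -280411 − 175419 = -455830

-455830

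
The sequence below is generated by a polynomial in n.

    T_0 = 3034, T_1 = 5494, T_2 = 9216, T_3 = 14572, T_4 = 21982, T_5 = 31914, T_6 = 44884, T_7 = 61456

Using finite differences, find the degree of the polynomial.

4

D1: 2460, 3722, 5356, 7410, 9932, 12970, 16572
D2: 1262, 1634, 2054, 2522, 3038, 3602
D3: 372, 420, 468, 516, 564
D4: 48, 48, 48, 48
The fourth differences are constant, so the polynomial has degree 4.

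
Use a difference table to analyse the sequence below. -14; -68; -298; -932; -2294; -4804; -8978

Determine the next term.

D1: -54  -230  -634  -1362  -2510  -4174
D2: -176  -404  -728  -1148  -1664
D3: -228  -324  -420  -516
D4: -96  -96  -96
Constant fourth difference = -96, so extend:
-516 − 96 = -612;  -1664 − 612 = -2276;  -4174 − 2276 = -6450;  -8978 − 6450 = -15428

-15428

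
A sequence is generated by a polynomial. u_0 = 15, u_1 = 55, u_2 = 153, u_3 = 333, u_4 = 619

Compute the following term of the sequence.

1035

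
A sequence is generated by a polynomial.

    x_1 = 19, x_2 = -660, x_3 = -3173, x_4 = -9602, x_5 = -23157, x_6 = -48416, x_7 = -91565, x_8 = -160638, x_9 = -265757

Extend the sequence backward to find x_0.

Δ: -679  -2513  -6429  -13555  -25259  -43149  -69073  -105119
Δ²: -1834  -3916  -7126  -11704  -17890  -25924  -36046
Δ³: -2082  -3210  -4578  -6186  -8034  -10122
Δ⁴: -1128  -1368  -1608  -1848  -2088
Δ⁵: -240  -240  -240  -240
The fifth differences are constant at -240.
Work back: -1128 + 240 = -888;  -2082 + 888 = -1194;  -1834 + 1194 = -640;  -679 + 640 = -39;  19 + 39 = 58

58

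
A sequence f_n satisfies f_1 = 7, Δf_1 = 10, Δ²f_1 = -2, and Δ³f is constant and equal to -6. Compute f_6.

Build the table forward from the leading diagonal:
Δ³: -6, -6, -6, -6, -6, -6
Δ²: -2, -8, -14, -20, -26, -32
Δ: 10, 8, 0, -14, -34, -60
f: 7, 17, 25, 25, 11, -23

-23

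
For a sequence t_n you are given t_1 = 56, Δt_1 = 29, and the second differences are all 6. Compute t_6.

261

Build the table forward from the leading diagonal:
Second differences: 6  6  6  6  6  6
First differences: 29  35  41  47  53  59
t: 56  85  120  161  208  261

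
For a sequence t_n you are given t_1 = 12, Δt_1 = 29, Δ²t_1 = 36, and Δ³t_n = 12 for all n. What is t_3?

Build the table forward from the leading diagonal:
D3: 12  12  12
D2: 36  48  60
D1: 29  65  113
t: 12  41  106

106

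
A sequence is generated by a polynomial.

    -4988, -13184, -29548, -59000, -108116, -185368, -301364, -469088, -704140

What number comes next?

-1024976

Δ: -8196, -16364, -29452, -49116, -77252, -115996, -167724, -235052
Δ²: -8168, -13088, -19664, -28136, -38744, -51728, -67328
Δ³: -4920, -6576, -8472, -10608, -12984, -15600
Δ⁴: -1656, -1896, -2136, -2376, -2616
Δ⁵: -240, -240, -240, -240
The fifth differences are constant (-240).
-2616 − 240 = -2856;  -15600 − 2856 = -18456;  -67328 − 18456 = -85784;  -235052 − 85784 = -320836;  -704140 − 320836 = -1024976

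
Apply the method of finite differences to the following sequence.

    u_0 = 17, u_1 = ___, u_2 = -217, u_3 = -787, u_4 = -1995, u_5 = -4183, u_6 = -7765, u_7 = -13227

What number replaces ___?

-15

Using the last 6 terms:
D1: -570  -1208  -2188  -3582  -5462
D2: -638  -980  -1394  -1880
D3: -342  -414  -486
D4: -72  -72
Constant fourth difference = -72.
Extend backward: -342 + 72 = -270;  -638 + 270 = -368;  -570 + 368 = -202;  -217 + 202 = -15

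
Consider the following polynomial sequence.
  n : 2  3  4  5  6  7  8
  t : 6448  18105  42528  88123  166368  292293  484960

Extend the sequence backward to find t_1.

1743

D1: 11657  24423  45595  78245  125925  192667
D2: 12766  21172  32650  47680  66742
D3: 8406  11478  15030  19062
D4: 3072  3552  4032
D5: 480  480
The fifth differences are constant at 480.
Work back: 3072 − 480 = 2592;  8406 − 2592 = 5814;  12766 − 5814 = 6952;  11657 − 6952 = 4705;  6448 − 4705 = 1743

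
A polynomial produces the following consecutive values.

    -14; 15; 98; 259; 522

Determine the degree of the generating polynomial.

3

29, 83, 161, 263
54, 78, 102
24, 24
The third differences are constant, so the polynomial has degree 3.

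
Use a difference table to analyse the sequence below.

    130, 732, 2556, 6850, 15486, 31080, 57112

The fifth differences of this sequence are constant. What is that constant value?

D1: 602, 1824, 4294, 8636, 15594, 26032
D2: 1222, 2470, 4342, 6958, 10438
D3: 1248, 1872, 2616, 3480
D4: 624, 744, 864
D5: 120, 120

120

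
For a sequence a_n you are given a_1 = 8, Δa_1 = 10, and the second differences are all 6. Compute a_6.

Build the table forward from the leading diagonal:
Δ²: 6  6  6  6  6  6
Δ: 10  16  22  28  34  40
a: 8  18  34  56  84  118

118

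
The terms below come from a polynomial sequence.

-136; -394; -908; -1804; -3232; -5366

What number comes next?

D1: -258  -514  -896  -1428  -2134
D2: -256  -382  -532  -706
D3: -126  -150  -174
D4: -24  -24
Constant fourth difference = -24, so extend:
-174 − 24 = -198;  -706 − 198 = -904;  -2134 − 904 = -3038;  -5366 − 3038 = -8404

-8404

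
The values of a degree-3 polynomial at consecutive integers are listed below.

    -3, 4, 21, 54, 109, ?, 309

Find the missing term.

Using the first 5 terms:
First differences: 7, 17, 33, 55
Second differences: 10, 16, 22
Third differences: 6, 6
Constant third difference = 6.
Extend forward: 22 + 6 = 28;  55 + 28 = 83;  109 + 83 = 192

192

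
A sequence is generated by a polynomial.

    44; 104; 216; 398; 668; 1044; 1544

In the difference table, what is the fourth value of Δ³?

18

D1: 60, 112, 182, 270, 376, 500
D2: 52, 70, 88, 106, 124
D3: 18, 18, 18, 18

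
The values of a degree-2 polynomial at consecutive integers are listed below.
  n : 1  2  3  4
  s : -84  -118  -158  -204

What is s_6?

-314

Δ: -34 , -40 , -46
Δ²: -6 , -6
The second differences are constant (-6).
-46 − 6 = -52;  -204 − 52 = -256
-52 − 6 = -58;  -256 − 58 = -314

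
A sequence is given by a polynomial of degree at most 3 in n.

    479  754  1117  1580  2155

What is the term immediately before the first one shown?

280

First differences: 275  363  463  575
Second differences: 88  100  112
Third differences: 12  12
The third differences are constant at 12.
Work back: 88 − 12 = 76;  275 − 76 = 199;  479 − 199 = 280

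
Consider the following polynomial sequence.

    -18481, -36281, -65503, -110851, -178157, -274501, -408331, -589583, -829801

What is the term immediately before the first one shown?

-8407

D1: -17800, -29222, -45348, -67306, -96344, -133830, -181252, -240218
D2: -11422, -16126, -21958, -29038, -37486, -47422, -58966
D3: -4704, -5832, -7080, -8448, -9936, -11544
D4: -1128, -1248, -1368, -1488, -1608
D5: -120, -120, -120, -120
The fifth differences are constant at -120.
Work back: -1128 + 120 = -1008;  -4704 + 1008 = -3696;  -11422 + 3696 = -7726;  -17800 + 7726 = -10074;  -18481 + 10074 = -8407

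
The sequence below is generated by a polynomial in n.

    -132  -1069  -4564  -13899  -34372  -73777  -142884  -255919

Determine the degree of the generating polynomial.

-937, -3495, -9335, -20473, -39405, -69107, -113035
-2558, -5840, -11138, -18932, -29702, -43928
-3282, -5298, -7794, -10770, -14226
-2016, -2496, -2976, -3456
-480, -480, -480
The fifth differences are constant, so the polynomial has degree 5.

5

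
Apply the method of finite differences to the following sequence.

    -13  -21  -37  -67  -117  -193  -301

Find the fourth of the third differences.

D1: -8, -16, -30, -50, -76, -108
D2: -8, -14, -20, -26, -32
D3: -6, -6, -6, -6

-6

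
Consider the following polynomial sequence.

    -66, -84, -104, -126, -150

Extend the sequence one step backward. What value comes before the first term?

-50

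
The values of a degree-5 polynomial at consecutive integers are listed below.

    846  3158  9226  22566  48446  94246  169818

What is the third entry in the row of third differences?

D1: 2312, 6068, 13340, 25880, 45800, 75572
D2: 3756, 7272, 12540, 19920, 29772
D3: 3516, 5268, 7380, 9852
D4: 1752, 2112, 2472
D5: 360, 360

7380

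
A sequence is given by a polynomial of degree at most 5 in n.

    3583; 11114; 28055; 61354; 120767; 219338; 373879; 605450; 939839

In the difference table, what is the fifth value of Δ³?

First differences: 7531, 16941, 33299, 59413, 98571, 154541, 231571, 334389
Second differences: 9410, 16358, 26114, 39158, 55970, 77030, 102818
Third differences: 6948, 9756, 13044, 16812, 21060, 25788
Fourth differences: 2808, 3288, 3768, 4248, 4728
Fifth differences: 480, 480, 480, 480

21060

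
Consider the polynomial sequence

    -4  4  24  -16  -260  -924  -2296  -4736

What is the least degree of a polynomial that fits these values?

First differences: 8, 20, -40, -244, -664, -1372, -2440
Second differences: 12, -60, -204, -420, -708, -1068
Third differences: -72, -144, -216, -288, -360
Fourth differences: -72, -72, -72, -72
The fourth differences are constant, so the polynomial has degree 4.

4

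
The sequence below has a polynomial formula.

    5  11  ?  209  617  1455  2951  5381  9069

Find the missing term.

51

Using the last 6 terms:
408, 838, 1496, 2430, 3688
430, 658, 934, 1258
228, 276, 324
48, 48
Constant fourth difference = 48.
Extend backward: 228 − 48 = 180;  430 − 180 = 250;  408 − 250 = 158;  209 − 158 = 51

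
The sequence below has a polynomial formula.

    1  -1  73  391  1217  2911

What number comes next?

5929

Δ: -2  74  318  826  1694
Δ²: 76  244  508  868
Δ³: 168  264  360
Δ⁴: 96  96
Fourth differences constant at 96.
360 + 96 = 456;  868 + 456 = 1324;  1694 + 1324 = 3018;  2911 + 3018 = 5929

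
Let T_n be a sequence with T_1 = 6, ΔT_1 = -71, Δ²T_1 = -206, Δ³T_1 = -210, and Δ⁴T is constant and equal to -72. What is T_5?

-2426

Build the table forward from the leading diagonal:
Fourth differences: -72  -72  -72  -72  -72
Third differences: -210  -282  -354  -426  -498
Second differences: -206  -416  -698  -1052  -1478
First differences: -71  -277  -693  -1391  -2443
T: 6  -65  -342  -1035  -2426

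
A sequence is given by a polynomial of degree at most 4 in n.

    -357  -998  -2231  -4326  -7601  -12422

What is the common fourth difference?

-48

D1: -641, -1233, -2095, -3275, -4821
D2: -592, -862, -1180, -1546
D3: -270, -318, -366
D4: -48, -48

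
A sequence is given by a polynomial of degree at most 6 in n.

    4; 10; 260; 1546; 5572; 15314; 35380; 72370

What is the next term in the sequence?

135236

Δ: 6, 250, 1286, 4026, 9742, 20066, 36990
Δ²: 244, 1036, 2740, 5716, 10324, 16924
Δ³: 792, 1704, 2976, 4608, 6600
Δ⁴: 912, 1272, 1632, 1992
Δ⁵: 360, 360, 360
Fifth differences constant at 360.
1992 + 360 = 2352;  6600 + 2352 = 8952;  16924 + 8952 = 25876;  36990 + 25876 = 62866;  72370 + 62866 = 135236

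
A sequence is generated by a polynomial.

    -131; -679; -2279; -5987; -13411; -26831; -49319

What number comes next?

-84859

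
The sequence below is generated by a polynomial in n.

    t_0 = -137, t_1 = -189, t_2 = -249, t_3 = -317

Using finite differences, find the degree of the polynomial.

2

-52, -60, -68
-8, -8
The second differences are constant, so the polynomial has degree 2.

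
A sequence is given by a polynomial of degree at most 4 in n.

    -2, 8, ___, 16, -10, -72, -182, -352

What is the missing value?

18

Using the last 5 terms:
Δ: -26  -62  -110  -170
Δ²: -36  -48  -60
Δ³: -12  -12
Constant third difference = -12.
Extend backward: -36 + 12 = -24;  -26 + 24 = -2;  16 + 2 = 18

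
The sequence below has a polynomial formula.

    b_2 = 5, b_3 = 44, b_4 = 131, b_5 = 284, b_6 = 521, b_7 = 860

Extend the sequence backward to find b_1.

-4

First differences: 39  87  153  237  339
Second differences: 48  66  84  102
Third differences: 18  18  18
The third differences are constant at 18.
Work back: 48 − 18 = 30;  39 − 30 = 9;  5 − 9 = -4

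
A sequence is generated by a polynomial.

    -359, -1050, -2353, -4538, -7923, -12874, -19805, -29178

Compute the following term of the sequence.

Δ: -691  -1303  -2185  -3385  -4951  -6931  -9373
Δ²: -612  -882  -1200  -1566  -1980  -2442
Δ³: -270  -318  -366  -414  -462
Δ⁴: -48  -48  -48  -48
The fourth differences are constant (-48).
-462 − 48 = -510;  -2442 − 510 = -2952;  -9373 − 2952 = -12325;  -29178 − 12325 = -41503

-41503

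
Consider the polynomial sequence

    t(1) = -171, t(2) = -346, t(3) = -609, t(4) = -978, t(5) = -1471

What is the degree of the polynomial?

3

Δ: -175, -263, -369, -493
Δ²: -88, -106, -124
Δ³: -18, -18
The third differences are constant, so the polynomial has degree 3.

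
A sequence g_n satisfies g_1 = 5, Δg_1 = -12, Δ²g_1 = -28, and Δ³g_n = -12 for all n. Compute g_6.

-455

Build the table forward from the leading diagonal:
Third differences: -12  -12  -12  -12  -12  -12
Second differences: -28  -40  -52  -64  -76  -88
First differences: -12  -40  -80  -132  -196  -272
g: 5  -7  -47  -127  -259  -455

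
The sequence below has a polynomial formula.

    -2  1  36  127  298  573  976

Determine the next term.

3  35  91  171  275  403
32  56  80  104  128
24  24  24  24
Third differences constant at 24.
128 + 24 = 152;  403 + 152 = 555;  976 + 555 = 1531

1531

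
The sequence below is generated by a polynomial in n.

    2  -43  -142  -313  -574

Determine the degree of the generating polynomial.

D1: -45, -99, -171, -261
D2: -54, -72, -90
D3: -18, -18
The third differences are constant, so the polynomial has degree 3.

3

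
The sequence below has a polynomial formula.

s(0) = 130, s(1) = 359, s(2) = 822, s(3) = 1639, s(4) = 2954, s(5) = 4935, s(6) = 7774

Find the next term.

Δ: 229 , 463 , 817 , 1315 , 1981 , 2839
Δ²: 234 , 354 , 498 , 666 , 858
Δ³: 120 , 144 , 168 , 192
Δ⁴: 24 , 24 , 24
Fourth differences constant at 24.
192 + 24 = 216;  858 + 216 = 1074;  2839 + 1074 = 3913;  7774 + 3913 = 11687

11687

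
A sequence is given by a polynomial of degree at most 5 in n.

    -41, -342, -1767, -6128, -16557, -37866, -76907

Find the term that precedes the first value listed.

-12

D1: -301, -1425, -4361, -10429, -21309, -39041
D2: -1124, -2936, -6068, -10880, -17732
D3: -1812, -3132, -4812, -6852
D4: -1320, -1680, -2040
D5: -360, -360
The fifth differences are constant at -360.
Work back: -1320 + 360 = -960;  -1812 + 960 = -852;  -1124 + 852 = -272;  -301 + 272 = -29;  -41 + 29 = -12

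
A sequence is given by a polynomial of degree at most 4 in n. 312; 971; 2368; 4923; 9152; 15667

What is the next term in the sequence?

D1: 659 , 1397 , 2555 , 4229 , 6515
D2: 738 , 1158 , 1674 , 2286
D3: 420 , 516 , 612
D4: 96 , 96
Fourth differences constant at 96.
612 + 96 = 708;  2286 + 708 = 2994;  6515 + 2994 = 9509;  15667 + 9509 = 25176

25176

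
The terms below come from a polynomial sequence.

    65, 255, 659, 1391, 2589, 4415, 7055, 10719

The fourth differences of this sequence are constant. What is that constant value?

24

D1: 190, 404, 732, 1198, 1826, 2640, 3664
D2: 214, 328, 466, 628, 814, 1024
D3: 114, 138, 162, 186, 210
D4: 24, 24, 24, 24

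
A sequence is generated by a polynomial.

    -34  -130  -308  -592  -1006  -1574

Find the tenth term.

-5866

Δ: -96, -178, -284, -414, -568
Δ²: -82, -106, -130, -154
Δ³: -24, -24, -24
Third differences constant at -24.
-154 − 24 = -178;  -568 − 178 = -746;  -1574 − 746 = -2320
-178 − 24 = -202;  -746 − 202 = -948;  -2320 − 948 = -3268
-202 − 24 = -226;  -948 − 226 = -1174;  -3268 − 1174 = -4442
-226 − 24 = -250;  -1174 − 250 = -1424;  -4442 − 1424 = -5866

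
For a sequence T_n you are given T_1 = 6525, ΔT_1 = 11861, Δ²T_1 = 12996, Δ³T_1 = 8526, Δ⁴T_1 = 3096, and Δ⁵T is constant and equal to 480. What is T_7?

Build the table forward from the leading diagonal:
Fifth differences: 480, 480, 480, 480, 480, 480, 480
Fourth differences: 3096, 3576, 4056, 4536, 5016, 5496, 5976
Third differences: 8526, 11622, 15198, 19254, 23790, 28806, 34302
Second differences: 12996, 21522, 33144, 48342, 67596, 91386, 120192
First differences: 11861, 24857, 46379, 79523, 127865, 195461, 286847
T: 6525, 18386, 43243, 89622, 169145, 297010, 492471

492471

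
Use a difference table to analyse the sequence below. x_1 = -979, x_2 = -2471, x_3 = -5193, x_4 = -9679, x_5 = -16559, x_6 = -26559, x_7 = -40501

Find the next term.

-59303

-1492, -2722, -4486, -6880, -10000, -13942
-1230, -1764, -2394, -3120, -3942
-534, -630, -726, -822
-96, -96, -96
Fourth differences constant at -96.
-822 − 96 = -918;  -3942 − 918 = -4860;  -13942 − 4860 = -18802;  -40501 − 18802 = -59303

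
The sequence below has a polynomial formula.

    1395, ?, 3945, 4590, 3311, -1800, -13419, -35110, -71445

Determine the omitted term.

2636

Using the last 7 terms:
Δ: 645, -1279, -5111, -11619, -21691, -36335
Δ²: -1924, -3832, -6508, -10072, -14644
Δ³: -1908, -2676, -3564, -4572
Δ⁴: -768, -888, -1008
Δ⁵: -120, -120
Constant fifth difference = -120.
Extend backward: -768 + 120 = -648;  -1908 + 648 = -1260;  -1924 + 1260 = -664;  645 + 664 = 1309;  3945 − 1309 = 2636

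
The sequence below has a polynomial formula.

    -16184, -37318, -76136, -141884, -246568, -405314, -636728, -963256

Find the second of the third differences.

-12006

First differences: -21134, -38818, -65748, -104684, -158746, -231414, -326528
Second differences: -17684, -26930, -38936, -54062, -72668, -95114
Third differences: -9246, -12006, -15126, -18606, -22446
Fourth differences: -2760, -3120, -3480, -3840
Fifth differences: -360, -360, -360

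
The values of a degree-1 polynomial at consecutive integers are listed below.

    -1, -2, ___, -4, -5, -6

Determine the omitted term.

-3

Using the last 3 terms:
D1: -1, -1
Constant first difference = -1.
Extend backward: -4 + 1 = -3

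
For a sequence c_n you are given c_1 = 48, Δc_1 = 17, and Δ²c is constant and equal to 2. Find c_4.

Build the table forward from the leading diagonal:
Second differences: 2  2  2  2
First differences: 17  19  21  23
c: 48  65  84  105

105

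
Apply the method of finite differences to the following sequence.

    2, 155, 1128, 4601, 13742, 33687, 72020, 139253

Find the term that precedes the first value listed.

-3

Δ: 153, 973, 3473, 9141, 19945, 38333, 67233
Δ²: 820, 2500, 5668, 10804, 18388, 28900
Δ³: 1680, 3168, 5136, 7584, 10512
Δ⁴: 1488, 1968, 2448, 2928
Δ⁵: 480, 480, 480
The fifth differences are constant at 480.
Work back: 1488 − 480 = 1008;  1680 − 1008 = 672;  820 − 672 = 148;  153 − 148 = 5;  2 − 5 = -3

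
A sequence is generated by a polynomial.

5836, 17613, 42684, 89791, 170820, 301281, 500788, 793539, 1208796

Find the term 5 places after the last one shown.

First differences: 11777, 25071, 47107, 81029, 130461, 199507, 292751, 415257
Second differences: 13294, 22036, 33922, 49432, 69046, 93244, 122506
Third differences: 8742, 11886, 15510, 19614, 24198, 29262
Fourth differences: 3144, 3624, 4104, 4584, 5064
Fifth differences: 480, 480, 480, 480
Fifth differences constant at 480.
5064 + 480 = 5544;  29262 + 5544 = 34806;  122506 + 34806 = 157312;  415257 + 157312 = 572569;  1208796 + 572569 = 1781365
5544 + 480 = 6024;  34806 + 6024 = 40830;  157312 + 40830 = 198142;  572569 + 198142 = 770711;  1781365 + 770711 = 2552076
6024 + 480 = 6504;  40830 + 6504 = 47334;  198142 + 47334 = 245476;  770711 + 245476 = 1016187;  2552076 + 1016187 = 3568263
6504 + 480 = 6984;  47334 + 6984 = 54318;  245476 + 54318 = 299794;  1016187 + 299794 = 1315981;  3568263 + 1315981 = 4884244
6984 + 480 = 7464;  54318 + 7464 = 61782;  299794 + 61782 = 361576;  1315981 + 361576 = 1677557;  4884244 + 1677557 = 6561801

6561801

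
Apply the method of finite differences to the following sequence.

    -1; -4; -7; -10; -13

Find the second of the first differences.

D1: -3, -3, -3, -3

-3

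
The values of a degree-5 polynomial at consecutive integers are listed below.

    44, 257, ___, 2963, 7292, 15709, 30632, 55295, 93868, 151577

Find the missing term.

Using the last 7 terms:
4329  8417  14923  24663  38573  57709
4088  6506  9740  13910  19136
2418  3234  4170  5226
816  936  1056
120  120
Constant fifth difference = 120.
Extend backward: 816 − 120 = 696;  2418 − 696 = 1722;  4088 − 1722 = 2366;  4329 − 2366 = 1963;  2963 − 1963 = 1000

1000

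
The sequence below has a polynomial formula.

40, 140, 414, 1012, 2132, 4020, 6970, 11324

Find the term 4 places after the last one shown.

D1: 100  274  598  1120  1888  2950  4354
D2: 174  324  522  768  1062  1404
D3: 150  198  246  294  342
D4: 48  48  48  48
The fourth differences are constant (48).
342 + 48 = 390;  1404 + 390 = 1794;  4354 + 1794 = 6148;  11324 + 6148 = 17472
390 + 48 = 438;  1794 + 438 = 2232;  6148 + 2232 = 8380;  17472 + 8380 = 25852
438 + 48 = 486;  2232 + 486 = 2718;  8380 + 2718 = 11098;  25852 + 11098 = 36950
486 + 48 = 534;  2718 + 534 = 3252;  11098 + 3252 = 14350;  36950 + 14350 = 51300

51300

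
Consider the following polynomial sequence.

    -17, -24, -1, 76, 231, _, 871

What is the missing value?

Using the first 5 terms:
-7  23  77  155
30  54  78
24  24
Constant third difference = 24.
Extend forward: 78 + 24 = 102;  155 + 102 = 257;  231 + 257 = 488

488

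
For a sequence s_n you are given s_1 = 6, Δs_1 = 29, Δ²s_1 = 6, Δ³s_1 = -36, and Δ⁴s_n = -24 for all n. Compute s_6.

Build the table forward from the leading diagonal:
Fourth differences: -24, -24, -24, -24, -24, -24
Third differences: -36, -60, -84, -108, -132, -156
Second differences: 6, -30, -90, -174, -282, -414
First differences: 29, 35, 5, -85, -259, -541
s: 6, 35, 70, 75, -10, -269

-269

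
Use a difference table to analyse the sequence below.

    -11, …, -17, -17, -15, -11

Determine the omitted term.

Using the last 4 terms:
0, 2, 4
2, 2
Constant second difference = 2.
Extend backward: 0 − 2 = -2;  -17 + 2 = -15

-15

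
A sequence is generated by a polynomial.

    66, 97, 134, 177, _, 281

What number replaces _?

Using the first 4 terms:
31  37  43
6  6
Constant second difference = 6.
Extend forward: 43 + 6 = 49;  177 + 49 = 226

226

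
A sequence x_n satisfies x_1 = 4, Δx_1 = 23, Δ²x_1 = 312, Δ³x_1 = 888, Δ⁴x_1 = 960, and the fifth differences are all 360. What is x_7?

39142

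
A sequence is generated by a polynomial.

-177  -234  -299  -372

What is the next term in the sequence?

Δ: -57 , -65 , -73
Δ²: -8 , -8
Constant second difference = -8, so extend:
-73 − 8 = -81;  -372 − 81 = -453

-453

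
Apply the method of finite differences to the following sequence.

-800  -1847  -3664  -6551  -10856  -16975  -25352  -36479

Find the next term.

-50896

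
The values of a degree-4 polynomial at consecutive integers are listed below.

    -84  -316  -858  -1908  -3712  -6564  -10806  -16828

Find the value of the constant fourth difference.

-48

Δ: -232, -542, -1050, -1804, -2852, -4242, -6022
Δ²: -310, -508, -754, -1048, -1390, -1780
Δ³: -198, -246, -294, -342, -390
Δ⁴: -48, -48, -48, -48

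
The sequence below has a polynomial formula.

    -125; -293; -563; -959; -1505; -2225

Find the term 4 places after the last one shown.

-7325

First differences: -168  -270  -396  -546  -720
Second differences: -102  -126  -150  -174
Third differences: -24  -24  -24
The third differences are constant (-24).
-174 − 24 = -198;  -720 − 198 = -918;  -2225 − 918 = -3143
-198 − 24 = -222;  -918 − 222 = -1140;  -3143 − 1140 = -4283
-222 − 24 = -246;  -1140 − 246 = -1386;  -4283 − 1386 = -5669
-246 − 24 = -270;  -1386 − 270 = -1656;  -5669 − 1656 = -7325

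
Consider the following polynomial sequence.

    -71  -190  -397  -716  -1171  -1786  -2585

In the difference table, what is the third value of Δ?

First differences: -119, -207, -319, -455, -615, -799
Second differences: -88, -112, -136, -160, -184
Third differences: -24, -24, -24, -24

-319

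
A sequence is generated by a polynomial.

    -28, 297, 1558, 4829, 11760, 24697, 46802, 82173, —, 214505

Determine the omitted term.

135964

Using the first 8 terms:
325  1261  3271  6931  12937  22105  35371
936  2010  3660  6006  9168  13266
1074  1650  2346  3162  4098
576  696  816  936
120  120  120
Constant fifth difference = 120.
Extend forward: 936 + 120 = 1056;  4098 + 1056 = 5154;  13266 + 5154 = 18420;  35371 + 18420 = 53791;  82173 + 53791 = 135964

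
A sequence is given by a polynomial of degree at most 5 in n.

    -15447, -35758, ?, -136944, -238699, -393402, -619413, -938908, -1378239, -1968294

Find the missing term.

-73233

Using the last 7 terms:
First differences: -101755, -154703, -226011, -319495, -439331, -590055
Second differences: -52948, -71308, -93484, -119836, -150724
Third differences: -18360, -22176, -26352, -30888
Fourth differences: -3816, -4176, -4536
Fifth differences: -360, -360
Constant fifth difference = -360.
Extend backward: -3816 + 360 = -3456;  -18360 + 3456 = -14904;  -52948 + 14904 = -38044;  -101755 + 38044 = -63711;  -136944 + 63711 = -73233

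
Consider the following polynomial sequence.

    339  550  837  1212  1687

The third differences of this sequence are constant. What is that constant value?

Δ: 211, 287, 375, 475
Δ²: 76, 88, 100
Δ³: 12, 12

12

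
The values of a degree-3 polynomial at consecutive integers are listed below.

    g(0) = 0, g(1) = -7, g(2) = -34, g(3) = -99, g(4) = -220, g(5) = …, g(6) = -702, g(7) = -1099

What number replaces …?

-415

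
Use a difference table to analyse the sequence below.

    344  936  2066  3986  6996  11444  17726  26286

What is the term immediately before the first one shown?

592, 1130, 1920, 3010, 4448, 6282, 8560
538, 790, 1090, 1438, 1834, 2278
252, 300, 348, 396, 444
48, 48, 48, 48
The fourth differences are constant at 48.
Work back: 252 − 48 = 204;  538 − 204 = 334;  592 − 334 = 258;  344 − 258 = 86

86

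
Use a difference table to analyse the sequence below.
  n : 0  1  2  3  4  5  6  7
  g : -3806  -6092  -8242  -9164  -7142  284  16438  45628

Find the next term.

93266

First differences: -2286, -2150, -922, 2022, 7426, 16154, 29190
Second differences: 136, 1228, 2944, 5404, 8728, 13036
Third differences: 1092, 1716, 2460, 3324, 4308
Fourth differences: 624, 744, 864, 984
Fifth differences: 120, 120, 120
Constant fifth difference = 120, so extend:
984 + 120 = 1104;  4308 + 1104 = 5412;  13036 + 5412 = 18448;  29190 + 18448 = 47638;  45628 + 47638 = 93266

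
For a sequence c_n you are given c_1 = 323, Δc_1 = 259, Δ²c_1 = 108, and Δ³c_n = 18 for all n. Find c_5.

2079

Build the table forward from the leading diagonal:
Δ³: 18  18  18  18  18
Δ²: 108  126  144  162  180
Δ: 259  367  493  637  799
c: 323  582  949  1442  2079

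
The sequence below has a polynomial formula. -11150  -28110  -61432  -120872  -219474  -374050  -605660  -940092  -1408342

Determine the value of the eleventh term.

-2899200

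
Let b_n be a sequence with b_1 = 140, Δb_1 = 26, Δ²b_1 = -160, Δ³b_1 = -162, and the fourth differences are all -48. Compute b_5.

-1412

Build the table forward from the leading diagonal:
Fourth differences: -48, -48, -48, -48, -48
Third differences: -162, -210, -258, -306, -354
Second differences: -160, -322, -532, -790, -1096
First differences: 26, -134, -456, -988, -1778
b: 140, 166, 32, -424, -1412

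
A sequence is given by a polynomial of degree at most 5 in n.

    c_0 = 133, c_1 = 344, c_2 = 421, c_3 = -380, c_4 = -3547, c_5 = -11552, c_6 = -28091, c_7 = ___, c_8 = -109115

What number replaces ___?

Using the first 7 terms:
Δ: 211  77  -801  -3167  -8005  -16539
Δ²: -134  -878  -2366  -4838  -8534
Δ³: -744  -1488  -2472  -3696
Δ⁴: -744  -984  -1224
Δ⁵: -240  -240
Constant fifth difference = -240.
Extend forward: -1224 − 240 = -1464;  -3696 − 1464 = -5160;  -8534 − 5160 = -13694;  -16539 − 13694 = -30233;  -28091 − 30233 = -58324

-58324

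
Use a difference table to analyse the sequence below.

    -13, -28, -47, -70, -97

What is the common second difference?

D1: -15, -19, -23, -27
D2: -4, -4, -4

-4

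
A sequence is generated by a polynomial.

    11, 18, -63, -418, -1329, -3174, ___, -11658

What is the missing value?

Using the first 6 terms:
7  -81  -355  -911  -1845
-88  -274  -556  -934
-186  -282  -378
-96  -96
Constant fourth difference = -96.
Extend forward: -378 − 96 = -474;  -934 − 474 = -1408;  -1845 − 1408 = -3253;  -3174 − 3253 = -6427

-6427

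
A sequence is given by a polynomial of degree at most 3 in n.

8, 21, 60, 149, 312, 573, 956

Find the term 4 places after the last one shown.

D1: 13  39  89  163  261  383
D2: 26  50  74  98  122
D3: 24  24  24  24
Third differences constant at 24.
122 + 24 = 146;  383 + 146 = 529;  956 + 529 = 1485
146 + 24 = 170;  529 + 170 = 699;  1485 + 699 = 2184
170 + 24 = 194;  699 + 194 = 893;  2184 + 893 = 3077
194 + 24 = 218;  893 + 218 = 1111;  3077 + 1111 = 4188

4188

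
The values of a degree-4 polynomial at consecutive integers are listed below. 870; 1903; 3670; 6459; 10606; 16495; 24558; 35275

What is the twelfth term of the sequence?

115963

Δ: 1033  1767  2789  4147  5889  8063  10717
Δ²: 734  1022  1358  1742  2174  2654
Δ³: 288  336  384  432  480
Δ⁴: 48  48  48  48
Fourth differences constant at 48.
480 + 48 = 528;  2654 + 528 = 3182;  10717 + 3182 = 13899;  35275 + 13899 = 49174
528 + 48 = 576;  3182 + 576 = 3758;  13899 + 3758 = 17657;  49174 + 17657 = 66831
576 + 48 = 624;  3758 + 624 = 4382;  17657 + 4382 = 22039;  66831 + 22039 = 88870
624 + 48 = 672;  4382 + 672 = 5054;  22039 + 5054 = 27093;  88870 + 27093 = 115963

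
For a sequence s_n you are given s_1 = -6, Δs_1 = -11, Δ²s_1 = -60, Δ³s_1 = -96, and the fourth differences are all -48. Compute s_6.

-1861

Build the table forward from the leading diagonal:
Fourth differences: -48  -48  -48  -48  -48  -48
Third differences: -96  -144  -192  -240  -288  -336
Second differences: -60  -156  -300  -492  -732  -1020
First differences: -11  -71  -227  -527  -1019  -1751
s: -6  -17  -88  -315  -842  -1861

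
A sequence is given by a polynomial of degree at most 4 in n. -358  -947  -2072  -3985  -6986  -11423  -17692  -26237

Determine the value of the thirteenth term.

-122002

-589, -1125, -1913, -3001, -4437, -6269, -8545
-536, -788, -1088, -1436, -1832, -2276
-252, -300, -348, -396, -444
-48, -48, -48, -48
The fourth differences are constant (-48).
-444 − 48 = -492;  -2276 − 492 = -2768;  -8545 − 2768 = -11313;  -26237 − 11313 = -37550
-492 − 48 = -540;  -2768 − 540 = -3308;  -11313 − 3308 = -14621;  -37550 − 14621 = -52171
-540 − 48 = -588;  -3308 − 588 = -3896;  -14621 − 3896 = -18517;  -52171 − 18517 = -70688
-588 − 48 = -636;  -3896 − 636 = -4532;  -18517 − 4532 = -23049;  -70688 − 23049 = -93737
-636 − 48 = -684;  -4532 − 684 = -5216;  -23049 − 5216 = -28265;  -93737 − 28265 = -122002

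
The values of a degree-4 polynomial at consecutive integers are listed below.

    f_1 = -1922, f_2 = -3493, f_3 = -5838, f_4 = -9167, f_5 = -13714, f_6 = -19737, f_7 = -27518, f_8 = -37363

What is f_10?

Δ: -1571  -2345  -3329  -4547  -6023  -7781  -9845
Δ²: -774  -984  -1218  -1476  -1758  -2064
Δ³: -210  -234  -258  -282  -306
Δ⁴: -24  -24  -24  -24
Fourth differences constant at -24.
-306 − 24 = -330;  -2064 − 330 = -2394;  -9845 − 2394 = -12239;  -37363 − 12239 = -49602
-330 − 24 = -354;  -2394 − 354 = -2748;  -12239 − 2748 = -14987;  -49602 − 14987 = -64589

-64589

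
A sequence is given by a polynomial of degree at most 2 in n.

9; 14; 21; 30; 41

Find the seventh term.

69

First differences: 5 , 7 , 9 , 11
Second differences: 2 , 2 , 2
Second differences constant at 2.
11 + 2 = 13;  41 + 13 = 54
13 + 2 = 15;  54 + 15 = 69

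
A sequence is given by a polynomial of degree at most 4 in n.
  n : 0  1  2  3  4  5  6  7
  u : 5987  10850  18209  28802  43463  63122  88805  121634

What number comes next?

162827

4863 , 7359 , 10593 , 14661 , 19659 , 25683 , 32829
2496 , 3234 , 4068 , 4998 , 6024 , 7146
738 , 834 , 930 , 1026 , 1122
96 , 96 , 96 , 96
Constant fourth difference = 96, so extend:
1122 + 96 = 1218;  7146 + 1218 = 8364;  32829 + 8364 = 41193;  121634 + 41193 = 162827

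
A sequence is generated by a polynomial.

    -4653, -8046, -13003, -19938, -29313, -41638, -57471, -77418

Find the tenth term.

-132318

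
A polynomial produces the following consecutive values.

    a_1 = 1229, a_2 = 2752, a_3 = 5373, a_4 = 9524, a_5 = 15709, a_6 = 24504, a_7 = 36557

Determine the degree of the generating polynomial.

First differences: 1523, 2621, 4151, 6185, 8795, 12053
Second differences: 1098, 1530, 2034, 2610, 3258
Third differences: 432, 504, 576, 648
Fourth differences: 72, 72, 72
The fourth differences are constant, so the polynomial has degree 4.

4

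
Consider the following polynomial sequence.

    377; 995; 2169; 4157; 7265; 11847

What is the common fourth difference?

Δ: 618, 1174, 1988, 3108, 4582
Δ²: 556, 814, 1120, 1474
Δ³: 258, 306, 354
Δ⁴: 48, 48

48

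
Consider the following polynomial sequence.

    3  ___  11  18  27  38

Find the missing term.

Using the last 4 terms:
First differences: 7  9  11
Second differences: 2  2
Constant second difference = 2.
Extend backward: 7 − 2 = 5;  11 − 5 = 6

6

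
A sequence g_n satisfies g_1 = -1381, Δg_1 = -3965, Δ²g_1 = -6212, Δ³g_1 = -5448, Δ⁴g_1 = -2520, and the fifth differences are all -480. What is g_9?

-715405

Build the table forward from the leading diagonal:
Δ⁵: -480  -480  -480  -480  -480  -480  -480  -480  -480
Δ⁴: -2520  -3000  -3480  -3960  -4440  -4920  -5400  -5880  -6360
Δ³: -5448  -7968  -10968  -14448  -18408  -22848  -27768  -33168  -39048
Δ²: -6212  -11660  -19628  -30596  -45044  -63452  -86300  -114068  -147236
Δ: -3965  -10177  -21837  -41465  -72061  -117105  -180557  -266857  -380925
g: -1381  -5346  -15523  -37360  -78825  -150886  -267991  -448548  -715405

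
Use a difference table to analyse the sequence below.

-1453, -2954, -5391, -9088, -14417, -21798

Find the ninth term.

-61173

Δ: -1501, -2437, -3697, -5329, -7381
Δ²: -936, -1260, -1632, -2052
Δ³: -324, -372, -420
Δ⁴: -48, -48
Fourth differences constant at -48.
-420 − 48 = -468;  -2052 − 468 = -2520;  -7381 − 2520 = -9901;  -21798 − 9901 = -31699
-468 − 48 = -516;  -2520 − 516 = -3036;  -9901 − 3036 = -12937;  -31699 − 12937 = -44636
-516 − 48 = -564;  -3036 − 564 = -3600;  -12937 − 3600 = -16537;  -44636 − 16537 = -61173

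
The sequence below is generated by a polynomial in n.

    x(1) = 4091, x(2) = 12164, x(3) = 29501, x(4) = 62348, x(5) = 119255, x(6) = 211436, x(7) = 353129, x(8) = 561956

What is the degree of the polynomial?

5

Δ: 8073, 17337, 32847, 56907, 92181, 141693, 208827
Δ²: 9264, 15510, 24060, 35274, 49512, 67134
Δ³: 6246, 8550, 11214, 14238, 17622
Δ⁴: 2304, 2664, 3024, 3384
Δ⁵: 360, 360, 360
The fifth differences are constant, so the polynomial has degree 5.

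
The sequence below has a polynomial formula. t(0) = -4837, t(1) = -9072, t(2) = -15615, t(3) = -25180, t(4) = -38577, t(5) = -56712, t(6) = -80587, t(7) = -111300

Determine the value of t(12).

-4235 , -6543 , -9565 , -13397 , -18135 , -23875 , -30713
-2308 , -3022 , -3832 , -4738 , -5740 , -6838
-714 , -810 , -906 , -1002 , -1098
-96 , -96 , -96 , -96
Constant fourth difference = -96, so extend:
-1098 − 96 = -1194;  -6838 − 1194 = -8032;  -30713 − 8032 = -38745;  -111300 − 38745 = -150045
-1194 − 96 = -1290;  -8032 − 1290 = -9322;  -38745 − 9322 = -48067;  -150045 − 48067 = -198112
-1290 − 96 = -1386;  -9322 − 1386 = -10708;  -48067 − 10708 = -58775;  -198112 − 58775 = -256887
-1386 − 96 = -1482;  -10708 − 1482 = -12190;  -58775 − 12190 = -70965;  -256887 − 70965 = -327852
-1482 − 96 = -1578;  -12190 − 1578 = -13768;  -70965 − 13768 = -84733;  -327852 − 84733 = -412585

-412585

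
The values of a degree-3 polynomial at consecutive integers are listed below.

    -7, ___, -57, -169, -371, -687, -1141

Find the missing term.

-11

Using the last 5 terms:
First differences: -112  -202  -316  -454
Second differences: -90  -114  -138
Third differences: -24  -24
Constant third difference = -24.
Extend backward: -90 + 24 = -66;  -112 + 66 = -46;  -57 + 46 = -11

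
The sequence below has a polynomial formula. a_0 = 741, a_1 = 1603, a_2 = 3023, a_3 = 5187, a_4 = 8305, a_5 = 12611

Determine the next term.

18363

862 , 1420 , 2164 , 3118 , 4306
558 , 744 , 954 , 1188
186 , 210 , 234
24 , 24
Fourth differences constant at 24.
234 + 24 = 258;  1188 + 258 = 1446;  4306 + 1446 = 5752;  12611 + 5752 = 18363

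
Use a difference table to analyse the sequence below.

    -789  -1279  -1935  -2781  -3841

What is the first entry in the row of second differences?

-166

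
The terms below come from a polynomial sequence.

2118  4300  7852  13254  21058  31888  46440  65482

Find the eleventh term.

2182, 3552, 5402, 7804, 10830, 14552, 19042
1370, 1850, 2402, 3026, 3722, 4490
480, 552, 624, 696, 768
72, 72, 72, 72
Constant fourth difference = 72, so extend:
768 + 72 = 840;  4490 + 840 = 5330;  19042 + 5330 = 24372;  65482 + 24372 = 89854
840 + 72 = 912;  5330 + 912 = 6242;  24372 + 6242 = 30614;  89854 + 30614 = 120468
912 + 72 = 984;  6242 + 984 = 7226;  30614 + 7226 = 37840;  120468 + 37840 = 158308

158308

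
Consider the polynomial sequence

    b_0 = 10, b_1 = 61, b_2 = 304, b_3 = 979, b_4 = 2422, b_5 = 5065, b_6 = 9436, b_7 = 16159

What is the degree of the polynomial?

Δ: 51, 243, 675, 1443, 2643, 4371, 6723
Δ²: 192, 432, 768, 1200, 1728, 2352
Δ³: 240, 336, 432, 528, 624
Δ⁴: 96, 96, 96, 96
The fourth differences are constant, so the polynomial has degree 4.

4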